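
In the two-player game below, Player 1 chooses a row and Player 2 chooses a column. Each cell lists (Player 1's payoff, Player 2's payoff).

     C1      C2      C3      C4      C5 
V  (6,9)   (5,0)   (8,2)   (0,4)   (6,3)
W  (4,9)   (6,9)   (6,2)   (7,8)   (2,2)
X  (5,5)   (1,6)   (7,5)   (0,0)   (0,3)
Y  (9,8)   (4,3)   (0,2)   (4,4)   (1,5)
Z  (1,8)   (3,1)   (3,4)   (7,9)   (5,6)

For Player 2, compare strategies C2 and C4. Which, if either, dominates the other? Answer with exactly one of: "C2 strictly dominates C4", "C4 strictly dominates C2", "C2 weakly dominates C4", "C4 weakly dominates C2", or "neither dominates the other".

C2's payoffs vs C4's, by Player 1's action — V: 0<4, W: 9>8, X: 6>0, Y: 3<4, Z: 1<9.
C2 does better at W, X but worse at V, Y, Z; neither strategy dominates the other.

neither dominates the other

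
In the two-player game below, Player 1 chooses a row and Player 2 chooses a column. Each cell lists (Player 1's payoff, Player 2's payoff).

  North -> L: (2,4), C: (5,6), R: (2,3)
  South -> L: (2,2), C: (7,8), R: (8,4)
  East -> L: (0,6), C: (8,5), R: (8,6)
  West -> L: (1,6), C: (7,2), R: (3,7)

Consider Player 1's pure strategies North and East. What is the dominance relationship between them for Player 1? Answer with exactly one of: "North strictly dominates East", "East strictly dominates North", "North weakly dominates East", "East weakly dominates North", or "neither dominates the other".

Compare North to East across each opponent action: L: 2>0, C: 5<8, R: 2<8.
North does better at L but worse at C, R; neither strategy dominates the other.

neither dominates the other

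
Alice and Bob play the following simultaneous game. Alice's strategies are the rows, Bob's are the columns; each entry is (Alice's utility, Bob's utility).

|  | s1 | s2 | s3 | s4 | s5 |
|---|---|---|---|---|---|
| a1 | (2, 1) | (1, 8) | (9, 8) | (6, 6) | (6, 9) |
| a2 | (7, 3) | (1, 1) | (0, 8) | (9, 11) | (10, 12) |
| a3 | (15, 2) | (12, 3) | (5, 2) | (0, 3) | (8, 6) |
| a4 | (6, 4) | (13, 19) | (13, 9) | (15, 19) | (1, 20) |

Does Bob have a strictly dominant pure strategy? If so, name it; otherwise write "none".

s5 vs s1: a1: 9>1, a2: 12>3, a3: 6>2, a4: 20>4.
s5 vs s2: a1: 9>8, a2: 12>1, a3: 6>3, a4: 20>19.
s5 vs s3: a1: 9>8, a2: 12>8, a3: 6>2, a4: 20>9.
s5 vs s4: a1: 9>6, a2: 12>11, a3: 6>3, a4: 20>19.
s5 strictly beats every other strategy against every opponent action, so it is strictly dominant.

s5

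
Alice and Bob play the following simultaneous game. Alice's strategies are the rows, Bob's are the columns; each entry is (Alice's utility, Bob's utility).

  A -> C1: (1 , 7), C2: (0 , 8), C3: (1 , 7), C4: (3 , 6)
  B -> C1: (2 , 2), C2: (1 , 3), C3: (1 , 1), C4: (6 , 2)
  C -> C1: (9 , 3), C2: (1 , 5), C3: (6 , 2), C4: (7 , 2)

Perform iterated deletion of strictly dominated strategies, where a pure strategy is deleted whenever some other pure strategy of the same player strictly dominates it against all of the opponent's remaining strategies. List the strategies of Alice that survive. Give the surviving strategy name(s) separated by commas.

Alice's strategy A is strictly dominated by C (C1: 9>1, C2: 1>0, C3: 6>1, C4: 7>3) and is removed.
Column C1 is eliminated: C2 beats it against every remaining row (B: 3>2, C: 5>3).
Column C3 is eliminated: C2 beats it against every remaining row (B: 3>1, C: 5>2).
Column C4 is eliminated: C2 beats it against every remaining row (B: 3>2, C: 5>2).
Among the remaining strategies, none is strictly dominated by another pure strategy of the same player, so the elimination stops.
Surviving strategies — Alice: {B, C}; Bob: {C2}.

B, C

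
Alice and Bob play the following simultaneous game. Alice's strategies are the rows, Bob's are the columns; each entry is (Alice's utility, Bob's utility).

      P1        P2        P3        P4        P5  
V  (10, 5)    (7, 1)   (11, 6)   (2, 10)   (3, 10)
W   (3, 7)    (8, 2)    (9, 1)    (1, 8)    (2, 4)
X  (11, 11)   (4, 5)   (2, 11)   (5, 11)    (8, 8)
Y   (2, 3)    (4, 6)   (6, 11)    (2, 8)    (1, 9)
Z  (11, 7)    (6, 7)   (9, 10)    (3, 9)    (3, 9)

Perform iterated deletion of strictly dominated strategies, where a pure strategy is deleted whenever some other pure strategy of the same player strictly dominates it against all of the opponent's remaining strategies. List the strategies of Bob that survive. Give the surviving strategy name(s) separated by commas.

Row Y is eliminated: Z beats it against every remaining column (P1: 11>2, P2: 6>4, P3: 9>6, P4: 3>2, P5: 3>1).
For Bob, P4 strictly dominates P2 on the remaining rows (V: 10>1, W: 8>2, X: 11>5, Z: 9>7); eliminate P2.
For Alice, V strictly dominates W on the remaining columns (P1: 10>3, P3: 11>9, P4: 2>1, P5: 3>2); eliminate W.
Among the remaining strategies, none is strictly dominated by another pure strategy of the same player, so the elimination stops.
Surviving strategies — Alice: {V, X, Z}; Bob: {P1, P3, P4, P5}.

P1, P3, P4, P5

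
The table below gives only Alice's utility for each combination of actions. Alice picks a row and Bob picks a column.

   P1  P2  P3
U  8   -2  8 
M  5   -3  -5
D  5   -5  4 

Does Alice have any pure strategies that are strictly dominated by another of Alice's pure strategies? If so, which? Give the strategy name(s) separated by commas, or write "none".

U is not dominated — it holds its own against M at P1 (8>5); D at P1 (8>5).
M is strictly dominated by U (P1: 8>5, P2: -2>-3, P3: 8>-5).
D is strictly dominated by U (P1: 8>5, P2: -2>-5, P3: 8>4).

M, D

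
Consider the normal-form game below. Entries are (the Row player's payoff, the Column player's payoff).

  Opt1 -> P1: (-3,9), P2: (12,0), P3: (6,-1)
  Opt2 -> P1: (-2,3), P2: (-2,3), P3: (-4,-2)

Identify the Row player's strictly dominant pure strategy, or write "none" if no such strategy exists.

none

Opt1 fails to dominate Opt2 at P1 (-3<-2).
Opt2 fails to dominate Opt1 at P2 (-2<12).
No single strategy dominates all the others.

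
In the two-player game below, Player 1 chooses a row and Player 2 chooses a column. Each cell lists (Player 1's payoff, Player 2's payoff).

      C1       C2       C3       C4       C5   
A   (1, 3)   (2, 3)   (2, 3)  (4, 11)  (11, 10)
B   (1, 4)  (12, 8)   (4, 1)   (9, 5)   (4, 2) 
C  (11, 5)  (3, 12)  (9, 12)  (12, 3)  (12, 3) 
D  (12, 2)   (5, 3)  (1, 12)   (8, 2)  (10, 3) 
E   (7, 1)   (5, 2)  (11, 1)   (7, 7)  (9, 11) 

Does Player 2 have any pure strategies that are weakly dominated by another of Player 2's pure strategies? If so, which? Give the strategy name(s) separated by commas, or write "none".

C1

C1 is weakly dominated by C2 (A: 3=3, B: 8>4, C: 12>5, D: 3>2, E: 2>1).
C2 is not dominated — it holds its own against C1 at B (8>4); C3 at B (8>1); C4 at B (8>5); C5 at B (8>2).
C3: no other strategy beats it everywhere (C1 at C (12>5); C2 at D (12>3); C4 at C (12>3); C5 at C (12>3)).
C4 is not dominated — it holds its own against C1 at A (11>3); C2 at A (11>3); C3 at A (11>3); C5 at A (11>10).
C5: no other strategy beats it everywhere (C1 at A (10>3); C2 at A (10>3); C3 at A (10>3); C4 at D (3>2)).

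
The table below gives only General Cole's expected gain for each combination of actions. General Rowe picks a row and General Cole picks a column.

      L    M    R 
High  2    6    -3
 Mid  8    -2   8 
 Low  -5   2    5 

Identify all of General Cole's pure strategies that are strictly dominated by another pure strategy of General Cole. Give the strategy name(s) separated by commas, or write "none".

none

L is not dominated — it holds its own against M at Mid (8>-2); R at High (2>-3).
M is not dominated — it holds its own against L at High (6>2); R at High (6>-3).
R: no other strategy beats it everywhere (L at Mid (8=8); M at Mid (8>-2)).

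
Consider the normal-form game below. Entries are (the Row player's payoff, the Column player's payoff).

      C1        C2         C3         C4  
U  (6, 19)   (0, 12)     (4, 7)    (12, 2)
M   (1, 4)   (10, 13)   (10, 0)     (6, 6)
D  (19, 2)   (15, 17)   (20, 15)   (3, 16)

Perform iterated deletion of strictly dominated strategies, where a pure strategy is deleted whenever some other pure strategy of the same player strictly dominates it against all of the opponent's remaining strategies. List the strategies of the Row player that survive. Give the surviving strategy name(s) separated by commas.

Column C3 is eliminated: C2 beats it against every remaining row (U: 12>7, M: 13>0, D: 17>15).
For the Column player, C2 strictly dominates C4 on the remaining rows (U: 12>2, M: 13>6, D: 17>16); eliminate C4.
Row U is eliminated: D beats it against every remaining column (C1: 19>6, C2: 15>0).
Row M is eliminated: D beats it against every remaining column (C1: 19>1, C2: 15>10).
The Column player's strategy C1 is strictly dominated by C2 (D: 17>2) and is removed.
Among the remaining strategies, none is strictly dominated by another pure strategy of the same player, so the elimination stops.
Surviving strategies — the Row player: {D}; the Column player: {C2}.

D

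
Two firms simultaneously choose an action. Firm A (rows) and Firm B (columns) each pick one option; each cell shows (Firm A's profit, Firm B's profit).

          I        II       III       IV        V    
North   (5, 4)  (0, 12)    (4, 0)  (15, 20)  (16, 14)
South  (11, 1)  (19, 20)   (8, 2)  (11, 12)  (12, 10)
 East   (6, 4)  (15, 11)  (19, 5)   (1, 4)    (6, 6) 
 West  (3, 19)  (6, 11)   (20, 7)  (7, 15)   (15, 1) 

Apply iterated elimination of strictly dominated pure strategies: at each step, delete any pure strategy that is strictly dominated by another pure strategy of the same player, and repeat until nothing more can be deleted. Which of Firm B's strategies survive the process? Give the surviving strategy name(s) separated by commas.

For Firm B, II strictly dominates III on the remaining rows (North: 12>0, South: 20>2, East: 11>5, West: 11>7); eliminate III.
Row East is eliminated: South beats it against every remaining column (I: 11>6, II: 19>15, IV: 11>1, V: 12>6).
Firm B's strategy V is strictly dominated by IV (North: 20>14, South: 12>10, West: 15>1) and is removed.
For Firm A, South strictly dominates West on the remaining columns (I: 11>3, II: 19>6, IV: 11>7); eliminate West.
Column I is eliminated: II beats it against every remaining row (North: 12>4, South: 20>1).
Among the remaining strategies, none is strictly dominated by another pure strategy of the same player, so the elimination stops.
Surviving strategies — Firm A: {North, South}; Firm B: {II, IV}.

II, IV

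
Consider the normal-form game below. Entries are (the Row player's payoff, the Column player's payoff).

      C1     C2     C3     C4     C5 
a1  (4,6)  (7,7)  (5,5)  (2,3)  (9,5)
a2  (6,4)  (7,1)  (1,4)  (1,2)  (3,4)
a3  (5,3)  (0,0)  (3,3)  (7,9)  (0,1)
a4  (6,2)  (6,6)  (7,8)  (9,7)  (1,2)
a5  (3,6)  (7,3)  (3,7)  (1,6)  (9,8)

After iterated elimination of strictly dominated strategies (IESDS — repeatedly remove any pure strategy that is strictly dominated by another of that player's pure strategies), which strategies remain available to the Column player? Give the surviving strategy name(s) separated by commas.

C1, C2, C3, C5

For the Row player, a4 strictly dominates a3 on the remaining columns (C1: 6>5, C2: 6>0, C3: 7>3, C4: 9>7, C5: 1>0); eliminate a3.
Column C4 is eliminated: C3 beats it against every remaining row (a1: 5>3, a2: 4>2, a4: 8>7, a5: 7>6).
Among the remaining strategies, none is strictly dominated by another pure strategy of the same player, so the elimination stops.
Surviving strategies — the Row player: {a1, a2, a4, a5}; the Column player: {C1, C2, C3, C5}.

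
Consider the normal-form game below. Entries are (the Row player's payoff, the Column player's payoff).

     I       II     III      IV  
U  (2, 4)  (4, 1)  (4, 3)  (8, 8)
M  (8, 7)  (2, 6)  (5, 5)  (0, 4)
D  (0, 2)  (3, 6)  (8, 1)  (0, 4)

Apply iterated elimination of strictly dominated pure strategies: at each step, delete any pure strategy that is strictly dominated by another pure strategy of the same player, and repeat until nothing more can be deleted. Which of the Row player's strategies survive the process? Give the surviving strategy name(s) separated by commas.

U, M

Column III is eliminated: I beats it against every remaining row (U: 4>3, M: 7>5, D: 2>1).
The Row player's strategy D is strictly dominated by U (I: 2>0, II: 4>3, IV: 8>0) and is removed.
The Column player's strategy II is strictly dominated by I (U: 4>1, M: 7>6) and is removed.
Among the remaining strategies, none is strictly dominated by another pure strategy of the same player, so the elimination stops.
Surviving strategies — the Row player: {U, M}; the Column player: {I, IV}.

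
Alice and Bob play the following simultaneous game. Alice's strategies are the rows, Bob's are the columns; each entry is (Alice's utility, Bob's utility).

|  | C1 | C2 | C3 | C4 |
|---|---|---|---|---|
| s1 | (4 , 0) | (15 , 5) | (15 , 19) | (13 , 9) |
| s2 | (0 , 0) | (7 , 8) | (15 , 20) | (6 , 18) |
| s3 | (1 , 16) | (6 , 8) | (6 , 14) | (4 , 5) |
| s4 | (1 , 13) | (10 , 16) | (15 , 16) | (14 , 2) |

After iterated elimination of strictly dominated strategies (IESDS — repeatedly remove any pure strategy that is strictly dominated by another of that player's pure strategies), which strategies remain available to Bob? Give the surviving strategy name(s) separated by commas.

C2, C3

For Alice, s1 strictly dominates s3 on the remaining columns (C1: 4>1, C2: 15>6, C3: 15>6, C4: 13>4); eliminate s3.
For Bob, C2 strictly dominates C1 on the remaining rows (s1: 5>0, s2: 8>0, s4: 16>13); eliminate C1.
Column C4 is eliminated: C3 beats it against every remaining row (s1: 19>9, s2: 20>18, s4: 16>2).
Among the remaining strategies, none is strictly dominated by another pure strategy of the same player, so the elimination stops.
Surviving strategies — Alice: {s1, s2, s4}; Bob: {C2, C3}.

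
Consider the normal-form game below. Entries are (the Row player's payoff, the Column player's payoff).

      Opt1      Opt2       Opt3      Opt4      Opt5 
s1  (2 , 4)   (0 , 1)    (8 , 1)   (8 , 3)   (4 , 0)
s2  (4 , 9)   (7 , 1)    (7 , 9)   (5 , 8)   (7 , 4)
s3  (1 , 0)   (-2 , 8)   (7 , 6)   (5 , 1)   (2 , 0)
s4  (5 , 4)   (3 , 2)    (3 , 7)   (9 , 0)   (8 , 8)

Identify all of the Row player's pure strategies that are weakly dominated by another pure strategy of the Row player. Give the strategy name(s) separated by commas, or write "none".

s1: no other strategy beats it everywhere (s2 at Opt3 (8>7); s3 at Opt1 (2>1); s4 at Opt3 (8>3)).
s2 is not dominated — it holds its own against s1 at Opt1 (4>2); s3 at Opt1 (4>1); s4 at Opt2 (7>3).
s3 is weakly dominated by s1 (Opt1: 2>1, Opt2: 0>-2, Opt3: 8>7, Opt4: 8>5, Opt5: 4>2).
s4: no other strategy beats it everywhere (s1 at Opt1 (5>2); s2 at Opt1 (5>4); s3 at Opt1 (5>1)).

s3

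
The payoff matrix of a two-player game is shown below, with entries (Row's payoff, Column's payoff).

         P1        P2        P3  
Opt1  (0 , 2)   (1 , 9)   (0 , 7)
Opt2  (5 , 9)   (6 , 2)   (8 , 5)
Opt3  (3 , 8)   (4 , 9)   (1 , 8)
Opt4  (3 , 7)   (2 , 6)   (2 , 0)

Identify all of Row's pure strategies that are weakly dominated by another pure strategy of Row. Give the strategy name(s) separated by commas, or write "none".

Opt1, Opt3, Opt4

Opt2 weakly dominates Opt1 — P1: 5>0, P2: 6>1, P3: 8>0.
Nothing dominates Opt2: Opt1 at P1 (5>0); Opt3 at P1 (5>3); Opt4 at P1 (5>3).
Opt3: dominated, since Opt2 does at least as well everywhere (P1: 5>3, P2: 6>4, P3: 8>1).
Opt4 is weakly dominated by Opt2 (P1: 5>3, P2: 6>2, P3: 8>2).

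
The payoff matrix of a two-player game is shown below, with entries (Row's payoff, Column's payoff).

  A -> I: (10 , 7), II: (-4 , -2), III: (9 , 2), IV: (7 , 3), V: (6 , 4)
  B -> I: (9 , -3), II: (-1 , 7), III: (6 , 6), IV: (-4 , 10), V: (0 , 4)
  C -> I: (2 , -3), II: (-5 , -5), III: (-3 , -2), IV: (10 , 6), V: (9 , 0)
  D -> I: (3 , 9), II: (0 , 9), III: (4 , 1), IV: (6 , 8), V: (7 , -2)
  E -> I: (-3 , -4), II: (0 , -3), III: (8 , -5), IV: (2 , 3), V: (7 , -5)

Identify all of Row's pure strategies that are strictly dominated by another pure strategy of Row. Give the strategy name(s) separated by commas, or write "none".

none

A is not dominated — it holds its own against B at I (10>9); C at I (10>2); D at I (10>3); E at I (10>-3).
B: no other strategy beats it everywhere (A at II (-1>-4); C at I (9>2); D at I (9>3); E at I (9>-3)).
C: no other strategy beats it everywhere (A at IV (10>7); B at IV (10>-4); D at IV (10>6); E at I (2>-3)).
Nothing dominates D: A at II (0>-4); B at II (0>-1); C at I (3>2); E at I (3>-3).
Nothing dominates E: A at II (0>-4); B at II (0>-1); C at II (0>-5); D at II (0=0).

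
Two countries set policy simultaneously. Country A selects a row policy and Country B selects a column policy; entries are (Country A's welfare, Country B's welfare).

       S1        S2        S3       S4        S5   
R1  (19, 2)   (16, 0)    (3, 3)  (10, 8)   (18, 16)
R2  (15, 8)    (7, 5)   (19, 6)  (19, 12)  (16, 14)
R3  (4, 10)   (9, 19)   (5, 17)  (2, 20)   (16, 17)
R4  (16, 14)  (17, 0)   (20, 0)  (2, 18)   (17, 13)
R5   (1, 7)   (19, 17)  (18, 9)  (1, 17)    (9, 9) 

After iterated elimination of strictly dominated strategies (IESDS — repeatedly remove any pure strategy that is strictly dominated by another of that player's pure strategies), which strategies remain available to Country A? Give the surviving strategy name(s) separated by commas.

R1, R2, R4, R5

Country B's strategy S1 is strictly dominated by S4 (R1: 8>2, R2: 12>8, R3: 20>10, R4: 18>14, R5: 17>7) and is removed.
For Country B, S4 strictly dominates S3 on the remaining rows (R1: 8>3, R2: 12>6, R3: 20>17, R4: 18>0, R5: 17>9); eliminate S3.
For Country A, R1 strictly dominates R3 on the remaining columns (S2: 16>9, S4: 10>2, S5: 18>16); eliminate R3.
Among the remaining strategies, none is strictly dominated by another pure strategy of the same player, so the elimination stops.
Surviving strategies — Country A: {R1, R2, R4, R5}; Country B: {S2, S4, S5}.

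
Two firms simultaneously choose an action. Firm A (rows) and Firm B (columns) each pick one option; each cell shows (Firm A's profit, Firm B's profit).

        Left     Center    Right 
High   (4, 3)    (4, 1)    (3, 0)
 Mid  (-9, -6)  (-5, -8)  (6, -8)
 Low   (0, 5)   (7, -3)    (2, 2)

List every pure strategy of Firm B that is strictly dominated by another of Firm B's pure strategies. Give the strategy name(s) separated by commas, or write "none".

Center, Right

Left: no other strategy beats it everywhere (Center at High (3>1); Right at High (3>0)).
Left strictly dominates Center — High: 3>1, Mid: -6>-8, Low: 5>-3.
Right is strictly dominated by Left (High: 3>0, Mid: -6>-8, Low: 5>2).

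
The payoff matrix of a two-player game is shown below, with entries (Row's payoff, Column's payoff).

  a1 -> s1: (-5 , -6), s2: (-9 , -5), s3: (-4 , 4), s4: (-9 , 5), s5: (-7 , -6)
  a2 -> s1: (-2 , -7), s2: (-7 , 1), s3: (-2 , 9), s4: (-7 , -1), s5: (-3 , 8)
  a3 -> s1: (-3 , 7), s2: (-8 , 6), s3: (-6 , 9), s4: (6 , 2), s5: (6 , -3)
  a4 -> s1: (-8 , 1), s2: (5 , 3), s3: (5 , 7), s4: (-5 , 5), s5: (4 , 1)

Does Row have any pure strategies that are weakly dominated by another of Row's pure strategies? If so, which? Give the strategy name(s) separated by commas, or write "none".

a1: dominated, since a2 does at least as well everywhere (s1: -2>-5, s2: -7>-9, s3: -2>-4, s4: -7>-9, s5: -3>-7).
a2: no other strategy beats it everywhere (a1 at s1 (-2>-5); a3 at s1 (-2>-3); a4 at s1 (-2>-8)).
a3 is not dominated — it holds its own against a1 at s1 (-3>-5); a2 at s4 (6>-7); a4 at s1 (-3>-8).
a4: no other strategy beats it everywhere (a1 at s2 (5>-9); a2 at s2 (5>-7); a3 at s2 (5>-8)).

a1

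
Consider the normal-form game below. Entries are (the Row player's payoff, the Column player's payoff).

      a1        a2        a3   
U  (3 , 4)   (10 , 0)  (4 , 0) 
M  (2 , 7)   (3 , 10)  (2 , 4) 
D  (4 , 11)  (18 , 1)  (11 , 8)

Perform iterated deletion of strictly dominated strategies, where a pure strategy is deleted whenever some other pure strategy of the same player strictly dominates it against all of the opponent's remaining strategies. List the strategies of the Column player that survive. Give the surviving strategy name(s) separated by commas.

Row U is eliminated: D beats it against every remaining column (a1: 4>3, a2: 18>10, a3: 11>4).
For the Row player, D strictly dominates M on the remaining columns (a1: 4>2, a2: 18>3, a3: 11>2); eliminate M.
For the Column player, a1 strictly dominates a2 on the remaining rows (D: 11>1); eliminate a2.
The Column player's strategy a3 is strictly dominated by a1 (D: 11>8) and is removed.
Among the remaining strategies, none is strictly dominated by another pure strategy of the same player, so the elimination stops.
Surviving strategies — the Row player: {D}; the Column player: {a1}.

a1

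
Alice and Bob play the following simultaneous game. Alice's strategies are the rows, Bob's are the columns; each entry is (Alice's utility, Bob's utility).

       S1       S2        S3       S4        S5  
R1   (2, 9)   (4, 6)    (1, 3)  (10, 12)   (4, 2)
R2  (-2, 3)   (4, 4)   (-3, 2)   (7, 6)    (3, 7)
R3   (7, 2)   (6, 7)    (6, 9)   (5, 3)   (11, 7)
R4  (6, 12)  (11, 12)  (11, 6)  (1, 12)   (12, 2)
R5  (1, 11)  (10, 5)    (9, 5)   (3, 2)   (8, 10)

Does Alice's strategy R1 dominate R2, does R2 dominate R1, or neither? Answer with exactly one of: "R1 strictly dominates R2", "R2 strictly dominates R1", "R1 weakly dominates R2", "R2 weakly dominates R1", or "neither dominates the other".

R1's payoffs vs R2's, by Bob's action — S1: 2>-2, S2: 4=4, S3: 1>-3, S4: 10>7, S5: 4>3.
R1 is at least as good everywhere and strictly better somewhere (tied only at S2), so R1 weakly but not strictly dominates R2.

R1 weakly dominates R2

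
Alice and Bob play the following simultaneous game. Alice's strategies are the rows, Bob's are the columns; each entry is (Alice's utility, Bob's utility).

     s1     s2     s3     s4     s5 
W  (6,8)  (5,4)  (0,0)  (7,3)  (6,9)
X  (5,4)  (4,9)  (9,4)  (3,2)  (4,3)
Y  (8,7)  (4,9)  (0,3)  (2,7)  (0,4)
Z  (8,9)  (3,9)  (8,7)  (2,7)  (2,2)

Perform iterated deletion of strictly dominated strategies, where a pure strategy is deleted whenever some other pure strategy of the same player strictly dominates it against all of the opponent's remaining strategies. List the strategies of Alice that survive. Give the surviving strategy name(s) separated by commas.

W, Y, Z

For Bob, s2 strictly dominates s3 on the remaining rows (W: 4>0, X: 9>4, Y: 9>3, Z: 9>7); eliminate s3.
Alice's strategy X is strictly dominated by W (s1: 6>5, s2: 5>4, s4: 7>3, s5: 6>4) and is removed.
Column s4 is eliminated: s2 beats it against every remaining row (W: 4>3, Y: 9>7, Z: 9>7).
Among the remaining strategies, none is strictly dominated by another pure strategy of the same player, so the elimination stops.
Surviving strategies — Alice: {W, Y, Z}; Bob: {s1, s2, s5}.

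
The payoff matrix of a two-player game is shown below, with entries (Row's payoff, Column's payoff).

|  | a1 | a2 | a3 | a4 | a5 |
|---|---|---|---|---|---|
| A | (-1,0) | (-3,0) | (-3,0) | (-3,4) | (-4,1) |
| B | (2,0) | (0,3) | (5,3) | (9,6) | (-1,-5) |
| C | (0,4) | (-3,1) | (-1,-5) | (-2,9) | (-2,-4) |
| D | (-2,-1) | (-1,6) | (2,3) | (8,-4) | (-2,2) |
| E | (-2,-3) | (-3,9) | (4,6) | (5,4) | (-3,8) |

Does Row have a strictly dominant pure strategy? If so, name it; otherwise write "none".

B

B vs A: a1: 2>-1, a2: 0>-3, a3: 5>-3, a4: 9>-3, a5: -1>-4.
B vs C: a1: 2>0, a2: 0>-3, a3: 5>-1, a4: 9>-2, a5: -1>-2.
B vs D: a1: 2>-2, a2: 0>-1, a3: 5>2, a4: 9>8, a5: -1>-2.
B vs E: a1: 2>-2, a2: 0>-3, a3: 5>4, a4: 9>5, a5: -1>-3.
B strictly beats every other strategy against every opponent action, so it is strictly dominant.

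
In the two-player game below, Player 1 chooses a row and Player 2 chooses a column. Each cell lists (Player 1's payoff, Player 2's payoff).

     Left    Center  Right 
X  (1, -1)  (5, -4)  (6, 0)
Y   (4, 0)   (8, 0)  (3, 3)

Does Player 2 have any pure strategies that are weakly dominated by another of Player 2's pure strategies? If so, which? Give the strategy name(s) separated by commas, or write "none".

Left: dominated, since Right does at least as well everywhere (X: 0>-1, Y: 3>0).
Center: dominated, since Left does at least as well everywhere (X: -1>-4, Y: 0=0).
Nothing dominates Right: Left at X (0>-1); Center at X (0>-4).

Left, Center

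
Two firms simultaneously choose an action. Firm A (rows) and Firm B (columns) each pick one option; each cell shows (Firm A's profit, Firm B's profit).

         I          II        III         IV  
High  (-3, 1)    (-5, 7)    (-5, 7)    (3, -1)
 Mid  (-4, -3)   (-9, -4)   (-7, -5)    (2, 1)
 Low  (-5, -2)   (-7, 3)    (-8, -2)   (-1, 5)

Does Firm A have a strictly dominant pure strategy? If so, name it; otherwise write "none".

High

High vs Mid: I: -3>-4, II: -5>-9, III: -5>-7, IV: 3>2.
High vs Low: I: -3>-5, II: -5>-7, III: -5>-8, IV: 3>-1.
High strictly beats every other strategy against every opponent action, so it is strictly dominant.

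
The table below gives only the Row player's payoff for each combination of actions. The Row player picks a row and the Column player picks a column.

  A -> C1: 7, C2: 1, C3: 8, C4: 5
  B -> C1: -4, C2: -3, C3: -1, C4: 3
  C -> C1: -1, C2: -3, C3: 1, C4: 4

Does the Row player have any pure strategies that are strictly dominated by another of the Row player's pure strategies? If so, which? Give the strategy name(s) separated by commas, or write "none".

A: no other strategy beats it everywhere (B at C1 (7>-4); C at C1 (7>-1)).
A strictly dominates B — C1: 7>-4, C2: 1>-3, C3: 8>-1, C4: 5>3.
A strictly dominates C — C1: 7>-1, C2: 1>-3, C3: 8>1, C4: 5>4.

B, C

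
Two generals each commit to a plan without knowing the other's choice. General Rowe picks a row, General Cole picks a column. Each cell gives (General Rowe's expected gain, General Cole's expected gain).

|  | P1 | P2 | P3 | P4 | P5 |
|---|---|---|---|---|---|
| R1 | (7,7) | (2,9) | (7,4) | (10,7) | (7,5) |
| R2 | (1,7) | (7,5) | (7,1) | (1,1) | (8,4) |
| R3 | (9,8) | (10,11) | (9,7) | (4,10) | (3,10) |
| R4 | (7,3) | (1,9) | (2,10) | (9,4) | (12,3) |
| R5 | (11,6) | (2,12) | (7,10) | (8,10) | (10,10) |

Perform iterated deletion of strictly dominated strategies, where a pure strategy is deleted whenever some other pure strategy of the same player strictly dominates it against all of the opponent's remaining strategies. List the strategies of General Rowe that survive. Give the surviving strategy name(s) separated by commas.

General Cole's strategy P4 is strictly dominated by P2 (R1: 9>7, R2: 5>1, R3: 11>10, R4: 9>4, R5: 12>10) and is removed.
For General Cole, P2 strictly dominates P5 on the remaining rows (R1: 9>5, R2: 5>4, R3: 11>10, R4: 9>3, R5: 12>10); eliminate P5.
General Rowe's strategy R1 is strictly dominated by R3 (P1: 9>7, P2: 10>2, P3: 9>7) and is removed.
For General Rowe, R3 strictly dominates R2 on the remaining columns (P1: 9>1, P2: 10>7, P3: 9>7); eliminate R2.
General Rowe's strategy R4 is strictly dominated by R3 (P1: 9>7, P2: 10>1, P3: 9>2) and is removed.
For General Cole, P2 strictly dominates P1 on the remaining rows (R3: 11>8, R5: 12>6); eliminate P1.
Row R5 is eliminated: R3 beats it against every remaining column (P2: 10>2, P3: 9>7).
For General Cole, P2 strictly dominates P3 on the remaining rows (R3: 11>7); eliminate P3.
Among the remaining strategies, none is strictly dominated by another pure strategy of the same player, so the elimination stops.
Surviving strategies — General Rowe: {R3}; General Cole: {P2}.

R3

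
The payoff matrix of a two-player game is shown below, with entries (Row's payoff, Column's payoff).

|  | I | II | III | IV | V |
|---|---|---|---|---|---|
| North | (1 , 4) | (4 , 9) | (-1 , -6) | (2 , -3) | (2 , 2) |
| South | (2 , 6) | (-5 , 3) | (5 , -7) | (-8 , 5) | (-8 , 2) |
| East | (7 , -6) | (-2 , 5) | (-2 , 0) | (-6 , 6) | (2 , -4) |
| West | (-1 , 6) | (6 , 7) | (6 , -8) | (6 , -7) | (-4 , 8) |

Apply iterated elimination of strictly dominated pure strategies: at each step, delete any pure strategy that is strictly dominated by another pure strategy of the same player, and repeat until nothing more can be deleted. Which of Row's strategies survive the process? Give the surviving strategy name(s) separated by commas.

Column III is eliminated: II beats it against every remaining row (North: 9>-6, South: 3>-7, East: 5>0, West: 7>-8).
For Row, East strictly dominates South on the remaining columns (I: 7>2, II: -2>-5, IV: -6>-8, V: 2>-8); eliminate South.
For Column, II strictly dominates I on the remaining rows (North: 9>4, East: 5>-6, West: 7>6); eliminate I.
Among the remaining strategies, none is strictly dominated by another pure strategy of the same player, so the elimination stops.
Surviving strategies — Row: {North, East, West}; Column: {II, IV, V}.

North, East, West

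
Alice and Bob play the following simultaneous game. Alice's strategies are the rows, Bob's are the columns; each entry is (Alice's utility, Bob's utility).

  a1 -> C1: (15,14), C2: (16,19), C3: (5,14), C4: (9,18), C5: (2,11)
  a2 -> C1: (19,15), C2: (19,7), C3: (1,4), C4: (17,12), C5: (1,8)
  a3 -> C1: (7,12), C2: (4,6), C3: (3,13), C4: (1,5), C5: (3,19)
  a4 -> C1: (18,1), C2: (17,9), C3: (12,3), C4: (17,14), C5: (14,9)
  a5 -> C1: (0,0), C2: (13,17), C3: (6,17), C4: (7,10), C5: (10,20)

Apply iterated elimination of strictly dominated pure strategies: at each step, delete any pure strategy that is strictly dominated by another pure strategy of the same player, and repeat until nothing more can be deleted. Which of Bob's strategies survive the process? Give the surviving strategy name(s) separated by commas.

C1, C4

Row a1 is eliminated: a4 beats it against every remaining column (C1: 18>15, C2: 17>16, C3: 12>5, C4: 17>9, C5: 14>2).
Alice's strategy a3 is strictly dominated by a4 (C1: 18>7, C2: 17>4, C3: 12>3, C4: 17>1, C5: 14>3) and is removed.
Row a5 is eliminated: a4 beats it against every remaining column (C1: 18>0, C2: 17>13, C3: 12>6, C4: 17>7, C5: 14>10).
Column C2 is eliminated: C4 beats it against every remaining row (a2: 12>7, a4: 14>9).
Column C3 is eliminated: C4 beats it against every remaining row (a2: 12>4, a4: 14>3).
For Bob, C4 strictly dominates C5 on the remaining rows (a2: 12>8, a4: 14>9); eliminate C5.
Among the remaining strategies, none is strictly dominated by another pure strategy of the same player, so the elimination stops.
Surviving strategies — Alice: {a2, a4}; Bob: {C1, C4}.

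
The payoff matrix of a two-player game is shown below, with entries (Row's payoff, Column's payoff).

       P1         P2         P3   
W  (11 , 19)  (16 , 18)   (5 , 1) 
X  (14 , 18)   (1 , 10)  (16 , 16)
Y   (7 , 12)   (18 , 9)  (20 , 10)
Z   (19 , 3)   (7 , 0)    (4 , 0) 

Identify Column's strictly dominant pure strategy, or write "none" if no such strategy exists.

P1 vs P2: W: 19>18, X: 18>10, Y: 12>9, Z: 3>0.
P1 vs P3: W: 19>1, X: 18>16, Y: 12>10, Z: 3>0.
P1 strictly beats every other strategy against every opponent action, so it is strictly dominant.

P1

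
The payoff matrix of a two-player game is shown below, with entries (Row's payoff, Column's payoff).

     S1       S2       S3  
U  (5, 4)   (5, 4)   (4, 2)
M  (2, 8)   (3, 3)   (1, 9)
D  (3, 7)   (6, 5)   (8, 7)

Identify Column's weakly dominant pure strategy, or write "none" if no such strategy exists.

S1 fails to dominate S3 at M (8<9).
S2 fails to dominate S1 at M (3<8).
S3 fails to dominate S1 at U (2<4).
No single strategy dominates all the others.

none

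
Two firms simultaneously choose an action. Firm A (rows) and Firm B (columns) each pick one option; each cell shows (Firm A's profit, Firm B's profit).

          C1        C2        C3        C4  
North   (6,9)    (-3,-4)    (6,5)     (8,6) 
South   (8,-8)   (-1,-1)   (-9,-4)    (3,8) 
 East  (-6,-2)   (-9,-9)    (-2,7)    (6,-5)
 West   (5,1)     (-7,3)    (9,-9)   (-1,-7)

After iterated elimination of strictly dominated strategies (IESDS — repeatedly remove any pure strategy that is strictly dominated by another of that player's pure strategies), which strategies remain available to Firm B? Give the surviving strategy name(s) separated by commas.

Row East is eliminated: North beats it against every remaining column (C1: 6>-6, C2: -3>-9, C3: 6>-2, C4: 8>6).
Column C3 is eliminated: C4 beats it against every remaining row (North: 6>5, South: 8>-4, West: -7>-9).
For Firm A, North strictly dominates West on the remaining columns (C1: 6>5, C2: -3>-7, C4: 8>-1); eliminate West.
Column C2 is eliminated: C4 beats it against every remaining row (North: 6>-4, South: 8>-1).
Among the remaining strategies, none is strictly dominated by another pure strategy of the same player, so the elimination stops.
Surviving strategies — Firm A: {North, South}; Firm B: {C1, C4}.

C1, C4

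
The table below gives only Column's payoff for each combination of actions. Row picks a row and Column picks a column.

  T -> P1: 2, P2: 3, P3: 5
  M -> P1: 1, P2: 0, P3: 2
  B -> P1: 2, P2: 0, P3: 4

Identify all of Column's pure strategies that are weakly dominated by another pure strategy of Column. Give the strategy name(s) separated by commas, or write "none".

P1, P2

P1 is weakly dominated by P3 (T: 5>2, M: 2>1, B: 4>2).
P2: dominated, since P3 does at least as well everywhere (T: 5>3, M: 2>0, B: 4>0).
P3 is not dominated — it holds its own against P1 at T (5>2); P2 at T (5>3).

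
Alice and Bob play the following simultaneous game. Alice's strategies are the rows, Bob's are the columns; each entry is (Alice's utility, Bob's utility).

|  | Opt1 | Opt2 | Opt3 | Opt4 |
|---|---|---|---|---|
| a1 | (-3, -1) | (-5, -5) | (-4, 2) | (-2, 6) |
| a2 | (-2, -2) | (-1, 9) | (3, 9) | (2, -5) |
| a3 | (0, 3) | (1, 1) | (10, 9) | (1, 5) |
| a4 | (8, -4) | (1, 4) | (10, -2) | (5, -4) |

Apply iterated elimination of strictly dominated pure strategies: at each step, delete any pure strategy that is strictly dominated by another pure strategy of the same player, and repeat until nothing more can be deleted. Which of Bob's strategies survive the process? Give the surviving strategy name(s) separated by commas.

Alice's strategy a1 is strictly dominated by a2 (Opt1: -2>-3, Opt2: -1>-5, Opt3: 3>-4, Opt4: 2>-2) and is removed.
For Alice, a4 strictly dominates a2 on the remaining columns (Opt1: 8>-2, Opt2: 1>-1, Opt3: 10>3, Opt4: 5>2); eliminate a2.
For Bob, Opt3 strictly dominates Opt1 on the remaining rows (a3: 9>3, a4: -2>-4); eliminate Opt1.
Column Opt4 is eliminated: Opt3 beats it against every remaining row (a3: 9>5, a4: -2>-4).
Among the remaining strategies, none is strictly dominated by another pure strategy of the same player, so the elimination stops.
Surviving strategies — Alice: {a3, a4}; Bob: {Opt2, Opt3}.

Opt2, Opt3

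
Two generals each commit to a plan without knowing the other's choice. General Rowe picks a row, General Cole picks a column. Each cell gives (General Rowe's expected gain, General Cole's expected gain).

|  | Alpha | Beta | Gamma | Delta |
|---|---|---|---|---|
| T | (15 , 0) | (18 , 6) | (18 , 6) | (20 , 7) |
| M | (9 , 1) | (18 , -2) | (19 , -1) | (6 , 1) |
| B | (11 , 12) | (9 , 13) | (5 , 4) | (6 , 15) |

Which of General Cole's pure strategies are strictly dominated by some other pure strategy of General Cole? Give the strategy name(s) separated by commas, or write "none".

Nothing dominates Alpha: Beta at M (1>-2); Gamma at M (1>-1); Delta at M (1=1).
Beta: dominated, since Delta does at least as well everywhere (T: 7>6, M: 1>-2, B: 15>13).
Delta strictly dominates Gamma — T: 7>6, M: 1>-1, B: 15>4.
Delta: no other strategy beats it everywhere (Alpha at T (7>0); Beta at T (7>6); Gamma at T (7>6)).

Beta, Gamma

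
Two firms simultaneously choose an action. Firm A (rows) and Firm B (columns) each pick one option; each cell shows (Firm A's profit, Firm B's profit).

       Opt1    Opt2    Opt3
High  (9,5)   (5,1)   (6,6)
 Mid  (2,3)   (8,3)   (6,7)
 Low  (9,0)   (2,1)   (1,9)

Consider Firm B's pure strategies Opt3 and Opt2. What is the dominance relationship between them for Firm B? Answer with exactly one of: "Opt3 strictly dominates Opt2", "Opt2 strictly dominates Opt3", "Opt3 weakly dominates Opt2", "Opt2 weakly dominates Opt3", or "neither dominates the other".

Opt3's payoffs vs Opt2's, by Firm A's action — High: 6>1, Mid: 7>3, Low: 9>1.
Every comparison favours Opt3, so Opt3 strictly dominates Opt2.

Opt3 strictly dominates Opt2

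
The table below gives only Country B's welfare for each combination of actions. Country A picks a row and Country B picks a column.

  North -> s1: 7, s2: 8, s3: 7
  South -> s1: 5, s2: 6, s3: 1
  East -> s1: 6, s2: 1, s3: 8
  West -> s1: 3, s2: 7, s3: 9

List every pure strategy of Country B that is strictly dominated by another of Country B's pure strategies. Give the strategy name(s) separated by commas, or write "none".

none

Nothing dominates s1: s2 at East (6>1); s3 at North (7=7).
s2 is not dominated — it holds its own against s1 at North (8>7); s3 at North (8>7).
s3: no other strategy beats it everywhere (s1 at North (7=7); s2 at East (8>1)).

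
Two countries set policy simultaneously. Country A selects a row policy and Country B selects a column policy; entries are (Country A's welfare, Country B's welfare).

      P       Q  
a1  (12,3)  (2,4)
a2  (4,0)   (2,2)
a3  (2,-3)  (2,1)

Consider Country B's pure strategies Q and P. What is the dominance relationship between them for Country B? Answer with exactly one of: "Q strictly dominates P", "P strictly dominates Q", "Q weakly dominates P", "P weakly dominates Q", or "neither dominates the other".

Q strictly dominates P

Compare Q to P across each opponent action: a1: 4>3, a2: 2>0, a3: 1>-3.
Q gives a strictly higher payoff against each opponent action, so Q strictly dominates P.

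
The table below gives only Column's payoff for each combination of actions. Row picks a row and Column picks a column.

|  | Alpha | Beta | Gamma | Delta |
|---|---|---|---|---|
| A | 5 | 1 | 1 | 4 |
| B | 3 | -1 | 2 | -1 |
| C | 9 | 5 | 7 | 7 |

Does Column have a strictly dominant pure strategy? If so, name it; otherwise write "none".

Alpha

Alpha vs Beta: A: 5>1, B: 3>-1, C: 9>5.
Alpha vs Gamma: A: 5>1, B: 3>2, C: 9>7.
Alpha vs Delta: A: 5>4, B: 3>-1, C: 9>7.
Alpha strictly beats every other strategy against every opponent action, so it is strictly dominant.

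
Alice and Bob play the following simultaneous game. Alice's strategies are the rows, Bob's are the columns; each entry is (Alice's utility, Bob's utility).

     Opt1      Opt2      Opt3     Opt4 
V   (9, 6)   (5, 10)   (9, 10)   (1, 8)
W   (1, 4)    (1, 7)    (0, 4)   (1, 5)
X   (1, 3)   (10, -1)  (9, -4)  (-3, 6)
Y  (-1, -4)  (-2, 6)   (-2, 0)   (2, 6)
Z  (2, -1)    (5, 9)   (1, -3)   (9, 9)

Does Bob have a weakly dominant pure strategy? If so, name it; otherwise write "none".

none

Opt1 fails to dominate Opt2 at V (6<10).
Opt2 fails to dominate Opt1 at X (-1<3).
Opt3 fails to dominate Opt1 at X (-4<3).
Opt4 fails to dominate Opt2 at V (8<10).
No single strategy dominates all the others.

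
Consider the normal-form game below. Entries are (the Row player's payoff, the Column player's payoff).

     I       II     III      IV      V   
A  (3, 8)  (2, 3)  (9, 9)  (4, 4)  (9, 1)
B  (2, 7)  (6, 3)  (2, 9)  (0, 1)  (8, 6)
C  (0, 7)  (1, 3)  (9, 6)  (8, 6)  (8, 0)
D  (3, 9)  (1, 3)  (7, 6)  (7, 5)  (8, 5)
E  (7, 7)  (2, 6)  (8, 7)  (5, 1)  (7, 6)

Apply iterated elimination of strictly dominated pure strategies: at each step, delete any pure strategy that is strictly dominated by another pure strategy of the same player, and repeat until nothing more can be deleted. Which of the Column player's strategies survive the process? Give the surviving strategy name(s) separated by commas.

For the Column player, I strictly dominates II on the remaining rows (A: 8>3, B: 7>3, C: 7>3, D: 9>3, E: 7>6); eliminate II.
The Row player's strategy B is strictly dominated by A (I: 3>2, III: 9>2, IV: 4>0, V: 9>8) and is removed.
Column IV is eliminated: I beats it against every remaining row (A: 8>4, C: 7>6, D: 9>5, E: 7>1).
The Column player's strategy V is strictly dominated by I (A: 8>1, C: 7>0, D: 9>5, E: 7>6) and is removed.
Row D is eliminated: E beats it against every remaining column (I: 7>3, III: 8>7).
Among the remaining strategies, none is strictly dominated by another pure strategy of the same player, so the elimination stops.
Surviving strategies — the Row player: {A, C, E}; the Column player: {I, III}.

I, III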